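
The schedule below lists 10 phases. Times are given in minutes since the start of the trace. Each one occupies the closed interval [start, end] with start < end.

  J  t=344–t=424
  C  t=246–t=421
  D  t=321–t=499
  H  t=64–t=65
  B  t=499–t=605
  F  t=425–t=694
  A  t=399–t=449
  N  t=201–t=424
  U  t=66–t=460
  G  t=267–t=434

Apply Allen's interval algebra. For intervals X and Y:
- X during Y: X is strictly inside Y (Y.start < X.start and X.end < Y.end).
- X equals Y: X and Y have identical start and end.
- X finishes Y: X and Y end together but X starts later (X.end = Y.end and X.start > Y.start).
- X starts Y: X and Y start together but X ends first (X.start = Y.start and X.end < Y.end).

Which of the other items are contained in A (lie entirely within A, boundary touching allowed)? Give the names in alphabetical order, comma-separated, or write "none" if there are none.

Target A = [t=399, t=449].
B [t=499, t=605] → after → no.
C [t=246, t=421] → overlaps → no.
D [t=321, t=499] → contains → no.
F [t=425, t=694] → overlapped-by → no.
G [t=267, t=434] → overlaps → no.
H [t=64, t=65] → before → no.
J [t=344, t=424] → overlaps → no.
N [t=201, t=424] → overlaps → no.
U [t=66, t=460] → contains → no.
Result: none.

none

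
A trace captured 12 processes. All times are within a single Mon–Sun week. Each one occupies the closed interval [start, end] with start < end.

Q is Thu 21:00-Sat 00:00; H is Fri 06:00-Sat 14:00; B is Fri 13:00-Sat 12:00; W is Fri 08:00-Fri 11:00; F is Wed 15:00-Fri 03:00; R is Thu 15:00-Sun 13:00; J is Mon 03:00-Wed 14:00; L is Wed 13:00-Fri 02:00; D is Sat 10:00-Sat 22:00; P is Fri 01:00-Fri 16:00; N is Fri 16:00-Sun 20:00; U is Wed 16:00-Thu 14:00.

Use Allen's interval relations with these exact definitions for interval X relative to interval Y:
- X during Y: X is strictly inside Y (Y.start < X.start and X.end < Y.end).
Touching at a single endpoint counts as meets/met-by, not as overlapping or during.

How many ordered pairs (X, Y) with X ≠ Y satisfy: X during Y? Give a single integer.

14

Checking all 132 ordered pairs for relation 'during'; matching pairs in alphabetical order:
(B, H): B during H ✓
(B, R): B during R ✓
(D, N): D during N ✓
(D, R): D during R ✓
(H, R): H during R ✓
(P, Q): P during Q ✓
(P, R): P during R ✓
(Q, R): Q during R ✓
(U, F): U during F ✓
(U, L): U during L ✓
(W, H): W during H ✓
(W, P): W during P ✓
(W, Q): W during Q ✓
(W, R): W during R ✓
Count: 14.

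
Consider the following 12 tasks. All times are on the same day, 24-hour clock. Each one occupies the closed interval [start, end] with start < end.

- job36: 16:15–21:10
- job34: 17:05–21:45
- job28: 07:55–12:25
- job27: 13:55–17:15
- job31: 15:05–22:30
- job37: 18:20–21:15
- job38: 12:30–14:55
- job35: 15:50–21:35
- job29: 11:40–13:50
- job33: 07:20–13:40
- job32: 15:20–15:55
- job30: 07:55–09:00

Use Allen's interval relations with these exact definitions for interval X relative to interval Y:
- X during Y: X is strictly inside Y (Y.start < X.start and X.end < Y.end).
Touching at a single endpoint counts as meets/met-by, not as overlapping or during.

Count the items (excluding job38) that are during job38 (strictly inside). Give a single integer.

Target job38 = [12:30, 14:55].
job27 [13:55, 17:15] → overlapped-by → no.
job28 [07:55, 12:25] → before → no.
job29 [11:40, 13:50] → overlaps → no.
job30 [07:55, 09:00] → before → no.
job31 [15:05, 22:30] → after → no.
job32 [15:20, 15:55] → after → no.
job33 [07:20, 13:40] → overlaps → no.
job34 [17:05, 21:45] → after → no.
job35 [15:50, 21:35] → after → no.
job36 [16:15, 21:10] → after → no.
job37 [18:20, 21:15] → after → no.
Total: 0.

0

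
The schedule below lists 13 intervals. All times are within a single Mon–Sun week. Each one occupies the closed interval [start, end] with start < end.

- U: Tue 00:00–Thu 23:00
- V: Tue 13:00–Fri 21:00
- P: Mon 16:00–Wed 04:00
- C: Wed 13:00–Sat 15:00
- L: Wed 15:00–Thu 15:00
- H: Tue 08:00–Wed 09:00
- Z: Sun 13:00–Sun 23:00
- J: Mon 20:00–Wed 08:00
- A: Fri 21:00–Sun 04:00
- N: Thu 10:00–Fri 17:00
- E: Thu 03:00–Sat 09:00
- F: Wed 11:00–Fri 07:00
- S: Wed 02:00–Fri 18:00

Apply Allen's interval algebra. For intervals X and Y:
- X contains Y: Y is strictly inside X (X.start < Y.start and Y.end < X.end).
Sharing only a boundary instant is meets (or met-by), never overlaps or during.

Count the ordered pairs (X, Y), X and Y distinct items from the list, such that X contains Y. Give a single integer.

Checking all 156 ordered pairs for relation 'contains'; matching pairs in alphabetical order:
(C, E): C contains E ✓
(C, L): C contains L ✓
(C, N): C contains N ✓
(E, N): E contains N ✓
(F, L): F contains L ✓
(S, F): S contains F ✓
(S, L): S contains L ✓
(S, N): S contains N ✓
(U, H): U contains H ✓
(U, L): U contains L ✓
(V, F): V contains F ✓
(V, L): V contains L ✓
(V, N): V contains N ✓
(V, S): V contains S ✓
Count: 14.

14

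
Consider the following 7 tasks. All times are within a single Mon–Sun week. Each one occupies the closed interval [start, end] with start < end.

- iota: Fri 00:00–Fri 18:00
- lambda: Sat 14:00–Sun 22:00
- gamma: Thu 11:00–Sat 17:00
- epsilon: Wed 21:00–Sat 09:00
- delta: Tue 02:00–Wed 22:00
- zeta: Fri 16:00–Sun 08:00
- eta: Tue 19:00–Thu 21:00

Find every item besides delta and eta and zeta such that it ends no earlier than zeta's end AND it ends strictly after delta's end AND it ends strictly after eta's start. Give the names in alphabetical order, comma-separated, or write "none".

Conditions: its end is no earlier than zeta's end (X.end >= Sun 08:00) AND its end is strictly after delta's end (X.end > Wed 22:00) AND its end is strictly after eta's start (X.end > Tue 19:00).
epsilon: end Sat 09:00 >= Sun 08:00? ✗; end Sat 09:00 > Wed 22:00? ✓; end Sat 09:00 > Tue 19:00? ✓ → no.
gamma: end Sat 17:00 >= Sun 08:00? ✗; end Sat 17:00 > Wed 22:00? ✓; end Sat 17:00 > Tue 19:00? ✓ → no.
iota: end Fri 18:00 >= Sun 08:00? ✗; end Fri 18:00 > Wed 22:00? ✓; end Fri 18:00 > Tue 19:00? ✓ → no.
lambda: end Sun 22:00 >= Sun 08:00? ✓; end Sun 22:00 > Wed 22:00? ✓; end Sun 22:00 > Tue 19:00? ✓ → yes.
Result: lambda.

lambda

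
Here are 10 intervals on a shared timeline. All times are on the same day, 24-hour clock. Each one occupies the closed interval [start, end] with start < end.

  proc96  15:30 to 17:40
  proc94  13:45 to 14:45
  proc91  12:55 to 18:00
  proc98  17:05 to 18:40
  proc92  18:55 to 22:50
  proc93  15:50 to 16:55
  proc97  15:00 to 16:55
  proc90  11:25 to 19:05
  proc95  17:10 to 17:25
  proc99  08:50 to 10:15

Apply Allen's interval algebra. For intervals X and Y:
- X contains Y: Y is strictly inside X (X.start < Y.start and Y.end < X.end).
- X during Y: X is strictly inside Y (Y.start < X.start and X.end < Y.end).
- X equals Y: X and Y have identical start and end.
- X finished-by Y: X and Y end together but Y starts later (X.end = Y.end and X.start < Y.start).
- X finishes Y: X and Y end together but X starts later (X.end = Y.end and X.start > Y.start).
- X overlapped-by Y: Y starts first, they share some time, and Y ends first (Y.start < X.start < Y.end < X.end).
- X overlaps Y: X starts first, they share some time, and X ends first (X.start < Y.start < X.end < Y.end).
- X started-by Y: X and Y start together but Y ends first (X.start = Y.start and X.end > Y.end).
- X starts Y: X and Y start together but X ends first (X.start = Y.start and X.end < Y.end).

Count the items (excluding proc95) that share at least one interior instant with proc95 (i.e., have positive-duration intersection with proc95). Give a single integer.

Target proc95 = [17:10, 17:25].
proc90 [11:25, 19:05] → contains → counts.
proc91 [12:55, 18:00] → contains → counts.
proc92 [18:55, 22:50] → after → no.
proc93 [15:50, 16:55] → before → no.
proc94 [13:45, 14:45] → before → no.
proc96 [15:30, 17:40] → contains → counts.
proc97 [15:00, 16:55] → before → no.
proc98 [17:05, 18:40] → contains → counts.
proc99 [08:50, 10:15] → before → no.
Total: 4.

4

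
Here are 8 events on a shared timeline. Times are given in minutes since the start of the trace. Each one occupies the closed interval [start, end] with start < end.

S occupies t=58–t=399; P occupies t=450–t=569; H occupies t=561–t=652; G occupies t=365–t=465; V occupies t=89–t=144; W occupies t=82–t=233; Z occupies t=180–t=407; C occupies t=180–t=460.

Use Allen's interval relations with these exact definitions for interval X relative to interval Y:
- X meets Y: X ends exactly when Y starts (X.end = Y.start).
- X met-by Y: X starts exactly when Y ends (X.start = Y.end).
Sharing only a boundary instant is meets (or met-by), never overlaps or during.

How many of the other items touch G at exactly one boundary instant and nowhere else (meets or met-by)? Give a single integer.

Target G = [t=365, t=465].
C [t=180, t=460] → overlaps → no.
H [t=561, t=652] → after → no.
P [t=450, t=569] → overlapped-by → no.
S [t=58, t=399] → overlaps → no.
V [t=89, t=144] → before → no.
W [t=82, t=233] → before → no.
Z [t=180, t=407] → overlaps → no.
Total: 0.

0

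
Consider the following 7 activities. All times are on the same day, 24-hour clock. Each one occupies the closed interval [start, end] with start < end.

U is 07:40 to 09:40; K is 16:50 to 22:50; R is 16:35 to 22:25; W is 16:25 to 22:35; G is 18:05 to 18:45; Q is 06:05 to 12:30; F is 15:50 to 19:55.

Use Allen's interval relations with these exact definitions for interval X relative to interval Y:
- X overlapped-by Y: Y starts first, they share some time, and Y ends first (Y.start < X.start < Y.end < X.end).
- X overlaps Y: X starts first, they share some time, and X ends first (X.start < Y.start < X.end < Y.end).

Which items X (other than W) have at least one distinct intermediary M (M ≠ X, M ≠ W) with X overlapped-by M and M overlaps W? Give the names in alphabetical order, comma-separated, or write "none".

K, R

Target W = [16:25, 22:35].
Intermediaries M with M overlaps W: F.
Via F — items with X overlapped-by F: K, R.
Union: K, R.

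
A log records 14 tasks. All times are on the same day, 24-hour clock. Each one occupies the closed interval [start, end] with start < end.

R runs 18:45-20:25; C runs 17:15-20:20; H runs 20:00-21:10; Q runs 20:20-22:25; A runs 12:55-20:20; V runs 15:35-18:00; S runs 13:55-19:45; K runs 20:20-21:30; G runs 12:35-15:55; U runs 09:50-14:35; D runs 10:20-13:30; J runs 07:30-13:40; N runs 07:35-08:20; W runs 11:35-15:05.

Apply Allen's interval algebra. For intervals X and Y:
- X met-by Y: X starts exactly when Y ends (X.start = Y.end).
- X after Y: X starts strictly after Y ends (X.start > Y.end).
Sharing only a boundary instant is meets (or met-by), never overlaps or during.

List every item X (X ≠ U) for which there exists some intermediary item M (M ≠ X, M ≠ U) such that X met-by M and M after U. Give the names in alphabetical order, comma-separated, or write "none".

K, Q

Target U = [09:50, 14:35].
Intermediaries M with M after U: C, H, K, Q, R, V.
Via C — items with X met-by C: K, Q.
Via H — items with X met-by H: none.
Via K — items with X met-by K: none.
Via Q — items with X met-by Q: none.
Via R — items with X met-by R: none.
Via V — items with X met-by V: none.
Union: K, Q.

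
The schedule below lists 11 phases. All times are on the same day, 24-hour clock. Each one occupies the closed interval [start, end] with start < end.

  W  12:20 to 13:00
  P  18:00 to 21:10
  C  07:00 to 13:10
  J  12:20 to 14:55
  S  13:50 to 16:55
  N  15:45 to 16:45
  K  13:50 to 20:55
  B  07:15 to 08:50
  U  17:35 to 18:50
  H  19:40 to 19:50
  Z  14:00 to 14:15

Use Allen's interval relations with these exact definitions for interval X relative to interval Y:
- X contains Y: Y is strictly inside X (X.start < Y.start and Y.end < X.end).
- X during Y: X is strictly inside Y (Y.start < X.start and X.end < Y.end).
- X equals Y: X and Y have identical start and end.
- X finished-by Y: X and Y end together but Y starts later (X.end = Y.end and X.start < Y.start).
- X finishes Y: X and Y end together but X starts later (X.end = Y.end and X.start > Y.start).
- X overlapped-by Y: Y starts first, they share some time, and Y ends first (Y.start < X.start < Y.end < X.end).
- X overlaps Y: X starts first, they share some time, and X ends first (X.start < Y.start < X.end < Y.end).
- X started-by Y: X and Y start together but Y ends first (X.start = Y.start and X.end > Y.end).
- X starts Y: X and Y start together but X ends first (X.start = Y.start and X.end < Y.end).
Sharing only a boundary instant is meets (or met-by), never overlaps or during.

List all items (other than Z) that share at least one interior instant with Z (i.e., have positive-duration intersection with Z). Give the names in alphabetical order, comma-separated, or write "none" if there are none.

Target Z = [14:00, 14:15].
B [07:15, 08:50] → before → no.
C [07:00, 13:10] → before → no.
H [19:40, 19:50] → after → no.
J [12:20, 14:55] → contains → yes.
K [13:50, 20:55] → contains → yes.
N [15:45, 16:45] → after → no.
P [18:00, 21:10] → after → no.
S [13:50, 16:55] → contains → yes.
U [17:35, 18:50] → after → no.
W [12:20, 13:00] → before → no.
Result: J, K, S.

J, K, S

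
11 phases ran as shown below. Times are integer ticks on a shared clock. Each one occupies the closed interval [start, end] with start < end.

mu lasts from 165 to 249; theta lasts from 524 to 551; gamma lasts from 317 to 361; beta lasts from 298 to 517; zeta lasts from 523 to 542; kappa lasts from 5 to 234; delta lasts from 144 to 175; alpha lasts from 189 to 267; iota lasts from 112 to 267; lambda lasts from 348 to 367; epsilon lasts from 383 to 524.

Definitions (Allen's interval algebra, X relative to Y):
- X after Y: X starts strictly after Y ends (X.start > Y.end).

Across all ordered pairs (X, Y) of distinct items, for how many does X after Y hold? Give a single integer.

39

Checking all 110 ordered pairs for relation 'after'; matching pairs in alphabetical order:
(alpha, delta): alpha after delta ✓
(beta, alpha): beta after alpha ✓
(beta, delta): beta after delta ✓
(beta, iota): beta after iota ✓
(beta, kappa): beta after kappa ✓
(beta, mu): beta after mu ✓
(epsilon, alpha): epsilon after alpha ✓
(epsilon, delta): epsilon after delta ✓
(epsilon, gamma): epsilon after gamma ✓
(epsilon, iota): epsilon after iota ✓
(epsilon, kappa): epsilon after kappa ✓
(epsilon, lambda): epsilon after lambda ✓
(epsilon, mu): epsilon after mu ✓
(gamma, alpha): gamma after alpha ✓
(gamma, delta): gamma after delta ✓
(gamma, iota): gamma after iota ✓
(gamma, kappa): gamma after kappa ✓
(gamma, mu): gamma after mu ✓
(lambda, alpha): lambda after alpha ✓
(lambda, delta): lambda after delta ✓
(lambda, iota): lambda after iota ✓
(lambda, kappa): lambda after kappa ✓
(lambda, mu): lambda after mu ✓
(theta, alpha): theta after alpha ✓
... plus 15 further pairs not listed.
Count: 39.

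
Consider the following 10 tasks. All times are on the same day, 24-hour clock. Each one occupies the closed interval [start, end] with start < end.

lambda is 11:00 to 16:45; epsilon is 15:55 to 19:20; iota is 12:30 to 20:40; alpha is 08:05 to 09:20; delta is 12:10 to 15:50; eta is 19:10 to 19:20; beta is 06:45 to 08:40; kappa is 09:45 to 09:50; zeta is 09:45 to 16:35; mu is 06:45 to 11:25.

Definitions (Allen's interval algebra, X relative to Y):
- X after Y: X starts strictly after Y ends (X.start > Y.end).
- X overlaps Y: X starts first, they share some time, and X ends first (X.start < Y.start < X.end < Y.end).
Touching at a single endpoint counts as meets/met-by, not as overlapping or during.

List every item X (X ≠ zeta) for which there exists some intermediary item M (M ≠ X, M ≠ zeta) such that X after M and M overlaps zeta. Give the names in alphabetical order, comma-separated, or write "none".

delta, epsilon, eta, iota

Target zeta = [09:45, 16:35].
Intermediaries M with M overlaps zeta: mu.
Via mu — items with X after mu: delta, epsilon, eta, iota.
Union: delta, epsilon, eta, iota.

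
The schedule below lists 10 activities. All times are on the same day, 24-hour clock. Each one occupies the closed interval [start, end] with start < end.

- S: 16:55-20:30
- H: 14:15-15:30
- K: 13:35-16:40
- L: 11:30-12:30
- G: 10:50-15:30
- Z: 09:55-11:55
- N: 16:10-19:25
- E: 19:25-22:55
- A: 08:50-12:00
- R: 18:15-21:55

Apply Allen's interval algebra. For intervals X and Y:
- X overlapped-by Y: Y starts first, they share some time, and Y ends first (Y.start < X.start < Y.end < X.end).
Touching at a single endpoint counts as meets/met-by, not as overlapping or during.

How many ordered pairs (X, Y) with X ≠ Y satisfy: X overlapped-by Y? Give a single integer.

Checking all 90 ordered pairs for relation 'overlapped-by'; matching pairs in alphabetical order:
(E, R): E overlapped-by R ✓
(E, S): E overlapped-by S ✓
(G, A): G overlapped-by A ✓
(G, Z): G overlapped-by Z ✓
(K, G): K overlapped-by G ✓
(L, A): L overlapped-by A ✓
(L, Z): L overlapped-by Z ✓
(N, K): N overlapped-by K ✓
(R, N): R overlapped-by N ✓
(R, S): R overlapped-by S ✓
(S, N): S overlapped-by N ✓
Count: 11.

11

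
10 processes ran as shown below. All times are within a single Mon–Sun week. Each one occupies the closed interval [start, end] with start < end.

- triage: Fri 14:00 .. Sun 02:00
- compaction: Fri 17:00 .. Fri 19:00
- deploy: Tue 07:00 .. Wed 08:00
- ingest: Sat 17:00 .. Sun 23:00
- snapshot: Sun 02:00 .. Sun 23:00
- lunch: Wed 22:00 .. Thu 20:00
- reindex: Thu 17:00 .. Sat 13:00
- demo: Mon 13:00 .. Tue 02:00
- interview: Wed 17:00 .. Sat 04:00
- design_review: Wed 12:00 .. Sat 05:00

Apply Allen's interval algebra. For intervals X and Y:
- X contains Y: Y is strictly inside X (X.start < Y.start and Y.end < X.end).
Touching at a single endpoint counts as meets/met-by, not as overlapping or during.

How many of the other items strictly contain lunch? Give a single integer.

Target lunch = [Wed 22:00, Thu 20:00].
compaction [Fri 17:00, Fri 19:00] → after → no.
demo [Mon 13:00, Tue 02:00] → before → no.
deploy [Tue 07:00, Wed 08:00] → before → no.
design_review [Wed 12:00, Sat 05:00] → contains → counts.
ingest [Sat 17:00, Sun 23:00] → after → no.
interview [Wed 17:00, Sat 04:00] → contains → counts.
reindex [Thu 17:00, Sat 13:00] → overlapped-by → no.
snapshot [Sun 02:00, Sun 23:00] → after → no.
triage [Fri 14:00, Sun 02:00] → after → no.
Total: 2.

2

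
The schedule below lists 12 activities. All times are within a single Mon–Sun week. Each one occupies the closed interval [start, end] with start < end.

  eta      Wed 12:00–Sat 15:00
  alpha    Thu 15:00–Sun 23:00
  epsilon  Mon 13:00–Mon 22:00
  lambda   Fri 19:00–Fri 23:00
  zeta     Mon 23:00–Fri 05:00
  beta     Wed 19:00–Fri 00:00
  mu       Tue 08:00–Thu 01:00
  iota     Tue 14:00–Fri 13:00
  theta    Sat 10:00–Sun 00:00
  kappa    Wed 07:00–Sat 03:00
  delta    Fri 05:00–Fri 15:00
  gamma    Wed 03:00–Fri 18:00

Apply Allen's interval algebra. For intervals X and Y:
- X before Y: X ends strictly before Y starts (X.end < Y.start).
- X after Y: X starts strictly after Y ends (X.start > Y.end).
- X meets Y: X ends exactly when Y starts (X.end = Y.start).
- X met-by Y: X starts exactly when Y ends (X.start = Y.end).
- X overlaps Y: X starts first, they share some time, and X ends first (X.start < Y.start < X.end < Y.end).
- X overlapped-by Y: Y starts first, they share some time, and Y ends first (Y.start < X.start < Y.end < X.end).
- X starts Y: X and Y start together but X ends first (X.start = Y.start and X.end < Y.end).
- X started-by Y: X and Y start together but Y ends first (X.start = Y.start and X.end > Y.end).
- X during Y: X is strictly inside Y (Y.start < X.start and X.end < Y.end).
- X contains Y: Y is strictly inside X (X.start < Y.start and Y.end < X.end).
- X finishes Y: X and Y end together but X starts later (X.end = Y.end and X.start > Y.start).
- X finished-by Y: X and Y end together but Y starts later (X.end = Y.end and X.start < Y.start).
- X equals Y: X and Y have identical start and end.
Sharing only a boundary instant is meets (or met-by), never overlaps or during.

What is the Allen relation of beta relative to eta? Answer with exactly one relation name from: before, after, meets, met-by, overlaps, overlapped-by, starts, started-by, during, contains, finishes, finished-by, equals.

during

beta = [Wed 19:00, Fri 00:00]; eta = [Wed 12:00, Sat 15:00].
Compare endpoints: beta.start > eta.start, beta.start < eta.end, beta.end > eta.start, beta.end < eta.end.
That pattern is 'during'.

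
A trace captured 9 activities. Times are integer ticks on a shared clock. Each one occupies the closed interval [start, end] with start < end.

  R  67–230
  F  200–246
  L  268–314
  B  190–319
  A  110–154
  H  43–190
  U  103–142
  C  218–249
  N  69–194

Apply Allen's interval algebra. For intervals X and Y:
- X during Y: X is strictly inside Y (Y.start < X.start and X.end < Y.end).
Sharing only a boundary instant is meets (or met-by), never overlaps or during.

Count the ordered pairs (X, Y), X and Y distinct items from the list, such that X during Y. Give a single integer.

10

Checking all 72 ordered pairs for relation 'during'; matching pairs in alphabetical order:
(A, H): A during H ✓
(A, N): A during N ✓
(A, R): A during R ✓
(C, B): C during B ✓
(F, B): F during B ✓
(L, B): L during B ✓
(N, R): N during R ✓
(U, H): U during H ✓
(U, N): U during N ✓
(U, R): U during R ✓
Count: 10.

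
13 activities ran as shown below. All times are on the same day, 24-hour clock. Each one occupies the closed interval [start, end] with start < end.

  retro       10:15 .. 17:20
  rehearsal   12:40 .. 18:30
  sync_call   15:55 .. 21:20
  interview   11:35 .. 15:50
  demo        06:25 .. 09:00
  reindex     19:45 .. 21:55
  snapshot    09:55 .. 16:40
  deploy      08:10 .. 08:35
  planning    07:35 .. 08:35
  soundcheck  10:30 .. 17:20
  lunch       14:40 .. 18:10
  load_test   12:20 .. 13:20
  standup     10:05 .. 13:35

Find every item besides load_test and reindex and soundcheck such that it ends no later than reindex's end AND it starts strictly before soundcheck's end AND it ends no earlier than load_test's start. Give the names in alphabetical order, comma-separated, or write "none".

interview, lunch, rehearsal, retro, snapshot, standup, sync_call

Conditions: its end is no later than reindex's end (X.end <= 21:55) AND its start is strictly before soundcheck's end (X.start < 17:20) AND its end is no earlier than load_test's start (X.end >= 12:20).
demo: end 09:00 <= 21:55? ✓; start 06:25 < 17:20? ✓; end 09:00 >= 12:20? ✗ → no.
deploy: end 08:35 <= 21:55? ✓; start 08:10 < 17:20? ✓; end 08:35 >= 12:20? ✗ → no.
interview: end 15:50 <= 21:55? ✓; start 11:35 < 17:20? ✓; end 15:50 >= 12:20? ✓ → yes.
lunch: end 18:10 <= 21:55? ✓; start 14:40 < 17:20? ✓; end 18:10 >= 12:20? ✓ → yes.
planning: end 08:35 <= 21:55? ✓; start 07:35 < 17:20? ✓; end 08:35 >= 12:20? ✗ → no.
rehearsal: end 18:30 <= 21:55? ✓; start 12:40 < 17:20? ✓; end 18:30 >= 12:20? ✓ → yes.
retro: end 17:20 <= 21:55? ✓; start 10:15 < 17:20? ✓; end 17:20 >= 12:20? ✓ → yes.
snapshot: end 16:40 <= 21:55? ✓; start 09:55 < 17:20? ✓; end 16:40 >= 12:20? ✓ → yes.
standup: end 13:35 <= 21:55? ✓; start 10:05 < 17:20? ✓; end 13:35 >= 12:20? ✓ → yes.
sync_call: end 21:20 <= 21:55? ✓; start 15:55 < 17:20? ✓; end 21:20 >= 12:20? ✓ → yes.
Result: interview, lunch, rehearsal, retro, snapshot, standup, sync_call.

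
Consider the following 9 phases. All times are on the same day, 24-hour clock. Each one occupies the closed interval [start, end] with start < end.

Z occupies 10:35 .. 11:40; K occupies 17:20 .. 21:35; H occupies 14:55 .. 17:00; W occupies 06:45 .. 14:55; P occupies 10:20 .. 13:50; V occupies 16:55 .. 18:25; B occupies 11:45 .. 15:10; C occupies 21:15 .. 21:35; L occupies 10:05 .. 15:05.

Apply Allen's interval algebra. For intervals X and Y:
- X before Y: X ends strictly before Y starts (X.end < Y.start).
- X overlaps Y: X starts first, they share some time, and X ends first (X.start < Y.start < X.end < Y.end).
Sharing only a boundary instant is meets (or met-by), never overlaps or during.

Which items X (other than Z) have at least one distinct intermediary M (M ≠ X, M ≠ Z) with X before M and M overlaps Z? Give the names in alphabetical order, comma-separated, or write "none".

none

Target Z = [10:35, 11:40].
Intermediaries M with M overlaps Z: none.
Union: none.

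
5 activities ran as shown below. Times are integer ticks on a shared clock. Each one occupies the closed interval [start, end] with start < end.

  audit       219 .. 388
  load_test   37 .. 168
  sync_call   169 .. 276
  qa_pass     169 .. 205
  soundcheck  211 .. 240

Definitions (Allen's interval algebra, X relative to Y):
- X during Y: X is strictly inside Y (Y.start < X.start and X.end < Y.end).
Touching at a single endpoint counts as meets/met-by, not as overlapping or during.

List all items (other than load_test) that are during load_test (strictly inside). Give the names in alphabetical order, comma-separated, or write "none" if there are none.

none

Target load_test = [37, 168].
audit [219, 388] → after → no.
qa_pass [169, 205] → after → no.
soundcheck [211, 240] → after → no.
sync_call [169, 276] → after → no.
Result: none.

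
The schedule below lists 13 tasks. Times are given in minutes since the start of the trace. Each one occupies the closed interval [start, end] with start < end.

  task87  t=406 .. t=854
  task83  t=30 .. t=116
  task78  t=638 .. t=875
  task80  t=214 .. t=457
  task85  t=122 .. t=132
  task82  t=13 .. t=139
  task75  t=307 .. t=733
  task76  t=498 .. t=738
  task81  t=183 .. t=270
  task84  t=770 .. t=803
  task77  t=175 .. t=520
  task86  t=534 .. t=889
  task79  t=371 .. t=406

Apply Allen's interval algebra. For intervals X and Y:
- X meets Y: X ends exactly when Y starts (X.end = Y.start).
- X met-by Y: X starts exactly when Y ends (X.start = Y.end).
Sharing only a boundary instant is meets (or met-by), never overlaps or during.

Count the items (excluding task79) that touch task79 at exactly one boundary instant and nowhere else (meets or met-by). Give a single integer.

1

Target task79 = [t=371, t=406].
task75 [t=307, t=733] → contains → no.
task76 [t=498, t=738] → after → no.
task77 [t=175, t=520] → contains → no.
task78 [t=638, t=875] → after → no.
task80 [t=214, t=457] → contains → no.
task81 [t=183, t=270] → before → no.
task82 [t=13, t=139] → before → no.
task83 [t=30, t=116] → before → no.
task84 [t=770, t=803] → after → no.
task85 [t=122, t=132] → before → no.
task86 [t=534, t=889] → after → no.
task87 [t=406, t=854] → met-by → counts.
Total: 1.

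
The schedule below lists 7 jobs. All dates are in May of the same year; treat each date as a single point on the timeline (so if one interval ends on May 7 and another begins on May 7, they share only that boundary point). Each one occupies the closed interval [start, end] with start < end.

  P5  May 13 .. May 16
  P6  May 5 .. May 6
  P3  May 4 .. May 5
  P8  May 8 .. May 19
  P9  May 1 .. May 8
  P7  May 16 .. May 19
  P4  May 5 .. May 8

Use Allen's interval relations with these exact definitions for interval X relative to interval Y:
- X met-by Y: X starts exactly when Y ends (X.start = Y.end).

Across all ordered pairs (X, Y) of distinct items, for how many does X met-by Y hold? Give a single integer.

Checking all 42 ordered pairs for relation 'met-by'; matching pairs in alphabetical order:
(P4, P3): P4 met-by P3 ✓
(P6, P3): P6 met-by P3 ✓
(P7, P5): P7 met-by P5 ✓
(P8, P4): P8 met-by P4 ✓
(P8, P9): P8 met-by P9 ✓
Count: 5.

5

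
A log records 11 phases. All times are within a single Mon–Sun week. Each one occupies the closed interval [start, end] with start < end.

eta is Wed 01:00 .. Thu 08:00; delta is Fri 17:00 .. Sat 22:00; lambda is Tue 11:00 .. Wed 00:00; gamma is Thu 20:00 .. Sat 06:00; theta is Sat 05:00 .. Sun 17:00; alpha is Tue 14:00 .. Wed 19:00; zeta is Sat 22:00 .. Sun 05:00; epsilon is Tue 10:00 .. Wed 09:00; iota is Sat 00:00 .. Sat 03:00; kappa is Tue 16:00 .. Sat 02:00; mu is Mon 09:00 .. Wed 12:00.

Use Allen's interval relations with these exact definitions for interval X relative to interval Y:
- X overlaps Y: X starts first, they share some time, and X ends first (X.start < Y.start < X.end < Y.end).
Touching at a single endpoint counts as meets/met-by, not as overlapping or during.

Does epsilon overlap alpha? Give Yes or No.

epsilon = [Tue 10:00, Wed 09:00], alpha = [Tue 14:00, Wed 19:00].
Actual relation of epsilon to alpha: overlaps.
Asked whether 'overlaps' holds → Yes.

Yes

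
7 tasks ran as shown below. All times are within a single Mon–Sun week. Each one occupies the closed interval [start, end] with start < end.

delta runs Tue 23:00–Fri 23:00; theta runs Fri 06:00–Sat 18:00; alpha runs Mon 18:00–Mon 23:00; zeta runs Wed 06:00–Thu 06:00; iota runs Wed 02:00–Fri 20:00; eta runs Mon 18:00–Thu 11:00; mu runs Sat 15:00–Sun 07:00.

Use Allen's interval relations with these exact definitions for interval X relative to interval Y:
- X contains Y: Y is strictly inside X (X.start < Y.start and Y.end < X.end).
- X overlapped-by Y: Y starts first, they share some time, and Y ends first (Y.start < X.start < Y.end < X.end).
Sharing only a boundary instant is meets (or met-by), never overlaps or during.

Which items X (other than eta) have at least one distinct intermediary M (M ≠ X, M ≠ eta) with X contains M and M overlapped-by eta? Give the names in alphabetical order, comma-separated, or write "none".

delta

Target eta = [Mon 18:00, Thu 11:00].
Intermediaries M with M overlapped-by eta: delta, iota.
Via delta — items with X contains delta: none.
Via iota — items with X contains iota: delta.
Union: delta.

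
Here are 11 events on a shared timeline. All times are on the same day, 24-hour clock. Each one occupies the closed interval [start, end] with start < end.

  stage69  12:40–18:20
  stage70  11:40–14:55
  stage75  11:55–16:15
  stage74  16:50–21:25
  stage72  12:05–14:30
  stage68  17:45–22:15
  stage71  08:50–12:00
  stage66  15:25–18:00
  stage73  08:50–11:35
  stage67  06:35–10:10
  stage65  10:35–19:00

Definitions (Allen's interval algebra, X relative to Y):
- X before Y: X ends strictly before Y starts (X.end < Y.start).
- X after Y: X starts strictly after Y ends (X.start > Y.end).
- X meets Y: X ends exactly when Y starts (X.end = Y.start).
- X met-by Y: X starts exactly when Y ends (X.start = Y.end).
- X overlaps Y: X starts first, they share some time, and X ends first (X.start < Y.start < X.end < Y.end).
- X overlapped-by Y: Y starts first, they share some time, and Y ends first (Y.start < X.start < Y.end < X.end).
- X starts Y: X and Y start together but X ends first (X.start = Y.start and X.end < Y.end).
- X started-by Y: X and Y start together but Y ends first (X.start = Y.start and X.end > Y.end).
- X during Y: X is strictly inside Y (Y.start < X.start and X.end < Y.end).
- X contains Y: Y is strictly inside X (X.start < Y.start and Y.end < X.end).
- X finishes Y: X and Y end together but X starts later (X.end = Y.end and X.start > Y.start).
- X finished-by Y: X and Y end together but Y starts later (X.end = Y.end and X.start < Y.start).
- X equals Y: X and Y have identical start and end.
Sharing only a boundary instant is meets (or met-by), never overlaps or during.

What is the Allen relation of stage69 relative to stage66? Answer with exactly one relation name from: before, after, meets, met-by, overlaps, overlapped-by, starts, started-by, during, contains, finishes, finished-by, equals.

stage69 = [12:40, 18:20]; stage66 = [15:25, 18:00].
Compare endpoints: stage69.start < stage66.start, stage69.start < stage66.end, stage69.end > stage66.start, stage69.end > stage66.end.
That pattern is 'contains'.

contains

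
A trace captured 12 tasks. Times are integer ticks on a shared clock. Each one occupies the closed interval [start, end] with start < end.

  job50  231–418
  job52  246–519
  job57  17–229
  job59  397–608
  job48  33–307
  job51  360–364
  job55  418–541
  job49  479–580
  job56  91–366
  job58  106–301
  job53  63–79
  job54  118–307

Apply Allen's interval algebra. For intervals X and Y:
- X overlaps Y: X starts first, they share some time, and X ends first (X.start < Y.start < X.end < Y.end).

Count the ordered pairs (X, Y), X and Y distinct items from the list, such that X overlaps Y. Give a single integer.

Checking all 132 ordered pairs for relation 'overlaps'; matching pairs in alphabetical order:
(job48, job50): job48 overlaps job50 ✓
(job48, job52): job48 overlaps job52 ✓
(job48, job56): job48 overlaps job56 ✓
(job50, job52): job50 overlaps job52 ✓
(job50, job59): job50 overlaps job59 ✓
(job52, job49): job52 overlaps job49 ✓
(job52, job55): job52 overlaps job55 ✓
(job52, job59): job52 overlaps job59 ✓
(job54, job50): job54 overlaps job50 ✓
(job54, job52): job54 overlaps job52 ✓
(job55, job49): job55 overlaps job49 ✓
(job56, job50): job56 overlaps job50 ✓
(job56, job52): job56 overlaps job52 ✓
(job57, job48): job57 overlaps job48 ✓
(job57, job54): job57 overlaps job54 ✓
(job57, job56): job57 overlaps job56 ✓
(job57, job58): job57 overlaps job58 ✓
(job58, job50): job58 overlaps job50 ✓
(job58, job52): job58 overlaps job52 ✓
(job58, job54): job58 overlaps job54 ✓
Count: 20.

20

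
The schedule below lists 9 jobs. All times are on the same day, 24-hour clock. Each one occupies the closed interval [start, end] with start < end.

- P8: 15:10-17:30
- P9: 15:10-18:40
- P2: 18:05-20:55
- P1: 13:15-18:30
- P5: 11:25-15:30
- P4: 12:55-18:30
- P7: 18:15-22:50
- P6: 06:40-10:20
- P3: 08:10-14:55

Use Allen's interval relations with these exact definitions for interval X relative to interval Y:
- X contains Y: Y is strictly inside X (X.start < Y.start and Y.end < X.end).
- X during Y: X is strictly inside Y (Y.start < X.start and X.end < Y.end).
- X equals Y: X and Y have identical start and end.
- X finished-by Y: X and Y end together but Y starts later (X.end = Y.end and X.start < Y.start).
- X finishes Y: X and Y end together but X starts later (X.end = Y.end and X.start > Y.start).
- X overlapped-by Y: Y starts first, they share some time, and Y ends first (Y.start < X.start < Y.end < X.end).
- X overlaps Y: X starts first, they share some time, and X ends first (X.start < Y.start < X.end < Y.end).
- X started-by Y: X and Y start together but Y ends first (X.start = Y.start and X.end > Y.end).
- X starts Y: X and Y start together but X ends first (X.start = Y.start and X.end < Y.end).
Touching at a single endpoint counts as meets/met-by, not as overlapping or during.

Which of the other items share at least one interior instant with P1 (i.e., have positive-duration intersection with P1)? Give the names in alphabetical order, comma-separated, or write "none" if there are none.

Target P1 = [13:15, 18:30].
P2 [18:05, 20:55] → overlapped-by → yes.
P3 [08:10, 14:55] → overlaps → yes.
P4 [12:55, 18:30] → finished-by → yes.
P5 [11:25, 15:30] → overlaps → yes.
P6 [06:40, 10:20] → before → no.
P7 [18:15, 22:50] → overlapped-by → yes.
P8 [15:10, 17:30] → during → yes.
P9 [15:10, 18:40] → overlapped-by → yes.
Result: P2, P3, P4, P5, P7, P8, P9.

P2, P3, P4, P5, P7, P8, P9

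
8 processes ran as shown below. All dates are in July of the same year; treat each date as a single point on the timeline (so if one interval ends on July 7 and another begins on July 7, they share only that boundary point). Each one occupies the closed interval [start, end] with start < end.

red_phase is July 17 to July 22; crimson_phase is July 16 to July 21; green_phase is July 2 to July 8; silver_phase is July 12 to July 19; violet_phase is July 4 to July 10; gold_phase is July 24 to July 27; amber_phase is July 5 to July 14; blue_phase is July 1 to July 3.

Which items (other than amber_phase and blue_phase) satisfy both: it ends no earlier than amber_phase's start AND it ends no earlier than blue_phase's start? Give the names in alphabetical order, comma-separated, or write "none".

crimson_phase, gold_phase, green_phase, red_phase, silver_phase, violet_phase

Conditions: its end is no earlier than amber_phase's start (X.end >= July 5) AND its end is no earlier than blue_phase's start (X.end >= July 1).
crimson_phase: end July 21 >= July 5? ✓; end July 21 >= July 1? ✓ → yes.
gold_phase: end July 27 >= July 5? ✓; end July 27 >= July 1? ✓ → yes.
green_phase: end July 8 >= July 5? ✓; end July 8 >= July 1? ✓ → yes.
red_phase: end July 22 >= July 5? ✓; end July 22 >= July 1? ✓ → yes.
silver_phase: end July 19 >= July 5? ✓; end July 19 >= July 1? ✓ → yes.
violet_phase: end July 10 >= July 5? ✓; end July 10 >= July 1? ✓ → yes.
Result: crimson_phase, gold_phase, green_phase, red_phase, silver_phase, violet_phase.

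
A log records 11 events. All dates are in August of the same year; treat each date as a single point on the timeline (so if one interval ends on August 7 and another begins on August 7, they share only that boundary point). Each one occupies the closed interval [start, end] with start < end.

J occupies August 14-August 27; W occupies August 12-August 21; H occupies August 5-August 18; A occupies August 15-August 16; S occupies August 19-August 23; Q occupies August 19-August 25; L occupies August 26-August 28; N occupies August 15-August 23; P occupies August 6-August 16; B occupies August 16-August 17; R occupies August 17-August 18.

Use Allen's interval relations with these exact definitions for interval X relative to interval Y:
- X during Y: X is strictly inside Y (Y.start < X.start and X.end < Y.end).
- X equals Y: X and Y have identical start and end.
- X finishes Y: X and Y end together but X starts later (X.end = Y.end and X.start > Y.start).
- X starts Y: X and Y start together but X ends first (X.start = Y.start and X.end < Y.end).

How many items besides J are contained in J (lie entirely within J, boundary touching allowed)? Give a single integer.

Target J = [August 14, August 27].
A [August 15, August 16] → during → counts.
B [August 16, August 17] → during → counts.
H [August 5, August 18] → overlaps → no.
L [August 26, August 28] → overlapped-by → no.
N [August 15, August 23] → during → counts.
P [August 6, August 16] → overlaps → no.
Q [August 19, August 25] → during → counts.
R [August 17, August 18] → during → counts.
S [August 19, August 23] → during → counts.
W [August 12, August 21] → overlaps → no.
Total: 6.

6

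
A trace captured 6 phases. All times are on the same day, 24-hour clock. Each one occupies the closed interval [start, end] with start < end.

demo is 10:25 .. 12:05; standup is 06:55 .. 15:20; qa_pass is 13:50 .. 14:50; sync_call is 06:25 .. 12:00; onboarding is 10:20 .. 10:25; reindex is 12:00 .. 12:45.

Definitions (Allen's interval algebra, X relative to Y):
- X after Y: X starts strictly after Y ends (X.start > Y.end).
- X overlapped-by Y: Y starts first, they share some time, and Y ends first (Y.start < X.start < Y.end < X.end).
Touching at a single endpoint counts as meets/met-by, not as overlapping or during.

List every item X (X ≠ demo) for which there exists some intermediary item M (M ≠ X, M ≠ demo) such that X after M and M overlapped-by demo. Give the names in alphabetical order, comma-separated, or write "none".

Target demo = [10:25, 12:05].
Intermediaries M with M overlapped-by demo: reindex.
Via reindex — items with X after reindex: qa_pass.
Union: qa_pass.

qa_pass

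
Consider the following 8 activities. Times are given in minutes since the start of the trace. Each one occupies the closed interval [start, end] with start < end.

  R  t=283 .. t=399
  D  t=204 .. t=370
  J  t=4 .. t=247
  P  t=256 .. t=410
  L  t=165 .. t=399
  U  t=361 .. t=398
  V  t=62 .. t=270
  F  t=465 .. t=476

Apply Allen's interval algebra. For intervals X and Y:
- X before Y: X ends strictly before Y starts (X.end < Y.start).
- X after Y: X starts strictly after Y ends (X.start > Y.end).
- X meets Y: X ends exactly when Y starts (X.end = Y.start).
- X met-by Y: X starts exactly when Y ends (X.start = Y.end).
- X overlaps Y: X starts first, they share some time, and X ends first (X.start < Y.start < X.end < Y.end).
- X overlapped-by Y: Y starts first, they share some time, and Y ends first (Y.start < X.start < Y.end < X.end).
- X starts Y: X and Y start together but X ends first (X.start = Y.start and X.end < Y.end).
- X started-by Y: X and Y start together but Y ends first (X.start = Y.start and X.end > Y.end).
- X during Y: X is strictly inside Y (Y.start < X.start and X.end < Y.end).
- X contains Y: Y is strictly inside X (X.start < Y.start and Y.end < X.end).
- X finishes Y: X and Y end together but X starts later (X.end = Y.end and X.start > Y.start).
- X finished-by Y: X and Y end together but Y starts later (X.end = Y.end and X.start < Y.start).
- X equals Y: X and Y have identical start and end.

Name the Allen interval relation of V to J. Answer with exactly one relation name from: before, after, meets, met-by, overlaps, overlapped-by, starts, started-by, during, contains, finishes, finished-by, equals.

V = [t=62, t=270]; J = [t=4, t=247].
Compare endpoints: V.start > J.start, V.start < J.end, V.end > J.start, V.end > J.end.
That pattern is 'overlapped-by'.

overlapped-by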